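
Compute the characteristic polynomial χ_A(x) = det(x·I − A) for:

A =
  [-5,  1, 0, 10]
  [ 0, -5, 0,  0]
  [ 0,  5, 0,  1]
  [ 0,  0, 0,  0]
x^4 + 10*x^3 + 25*x^2

Expanding det(x·I − A) (e.g. by cofactor expansion or by noting that A is similar to its Jordan form J, which has the same characteristic polynomial as A) gives
  χ_A(x) = x^4 + 10*x^3 + 25*x^2
which factors as x^2*(x + 5)^2. The eigenvalues (with algebraic multiplicities) are λ = -5 with multiplicity 2, λ = 0 with multiplicity 2.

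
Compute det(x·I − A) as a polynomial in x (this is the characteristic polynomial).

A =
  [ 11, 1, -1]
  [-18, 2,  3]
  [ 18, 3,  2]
x^3 - 15*x^2 + 75*x - 125

Expanding det(x·I − A) (e.g. by cofactor expansion or by noting that A is similar to its Jordan form J, which has the same characteristic polynomial as A) gives
  χ_A(x) = x^3 - 15*x^2 + 75*x - 125
which factors as (x - 5)^3. The eigenvalues (with algebraic multiplicities) are λ = 5 with multiplicity 3.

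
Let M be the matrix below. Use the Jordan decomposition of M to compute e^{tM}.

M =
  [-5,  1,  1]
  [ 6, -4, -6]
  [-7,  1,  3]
e^{tM} =
  [-t*exp(-4*t) + exp(-4*t), t*exp(-4*t), t*exp(-4*t)]
  [exp(2*t) - exp(-4*t), exp(-4*t), -exp(2*t) + exp(-4*t)]
  [-t*exp(-4*t) - exp(2*t) + exp(-4*t), t*exp(-4*t), t*exp(-4*t) + exp(2*t)]

Strategy: write M = P · J · P⁻¹ where J is a Jordan canonical form, so e^{tM} = P · e^{tJ} · P⁻¹, and e^{tJ} can be computed block-by-block.

M has Jordan form
J =
  [-4,  1, 0]
  [ 0, -4, 0]
  [ 0,  0, 2]
(up to reordering of blocks).

Per-block formulas:
  For a 1×1 block at λ = 2: exp(t · [2]) = [e^(2t)].
  For a 2×2 Jordan block J_2(-4): exp(t · J_2(-4)) = e^(-4t)·(I + t·N), where N is the 2×2 nilpotent shift.

After assembling e^{tJ} and conjugating by P, we get:

e^{tM} =
  [-t*exp(-4*t) + exp(-4*t), t*exp(-4*t), t*exp(-4*t)]
  [exp(2*t) - exp(-4*t), exp(-4*t), -exp(2*t) + exp(-4*t)]
  [-t*exp(-4*t) - exp(2*t) + exp(-4*t), t*exp(-4*t), t*exp(-4*t) + exp(2*t)]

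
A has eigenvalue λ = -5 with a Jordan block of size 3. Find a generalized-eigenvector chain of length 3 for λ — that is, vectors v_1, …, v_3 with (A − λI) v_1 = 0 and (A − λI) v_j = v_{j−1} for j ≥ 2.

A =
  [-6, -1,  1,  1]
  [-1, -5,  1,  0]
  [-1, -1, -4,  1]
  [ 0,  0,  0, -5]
A Jordan chain for λ = -5 of length 3:
v_1 = (1, 0, 1, 0)ᵀ
v_2 = (-1, -1, -1, 0)ᵀ
v_3 = (1, 0, 0, 0)ᵀ

Let N = A − (-5)·I. We want v_3 with N^3 v_3 = 0 but N^2 v_3 ≠ 0; then v_{j-1} := N · v_j for j = 3, …, 2.

Pick v_3 = (1, 0, 0, 0)ᵀ.
Then v_2 = N · v_3 = (-1, -1, -1, 0)ᵀ.
Then v_1 = N · v_2 = (1, 0, 1, 0)ᵀ.

Sanity check: (A − (-5)·I) v_1 = (0, 0, 0, 0)ᵀ = 0. ✓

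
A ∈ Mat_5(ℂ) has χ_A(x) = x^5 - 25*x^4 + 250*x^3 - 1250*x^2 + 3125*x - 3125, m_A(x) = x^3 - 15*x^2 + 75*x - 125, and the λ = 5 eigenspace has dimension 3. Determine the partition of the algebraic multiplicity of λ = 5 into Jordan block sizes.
Block sizes for λ = 5: [3, 1, 1]

Step 1 — from the characteristic polynomial, algebraic multiplicity of λ = 5 is 5. From dim ker(A − (5)·I) = 3, there are exactly 3 Jordan blocks for λ = 5.
Step 2 — from the minimal polynomial, the factor (x − 5)^3 tells us the largest block for λ = 5 has size 3.
Step 3 — with total size 5, 3 blocks, and largest block 3, the block sizes (in nonincreasing order) are [3, 1, 1].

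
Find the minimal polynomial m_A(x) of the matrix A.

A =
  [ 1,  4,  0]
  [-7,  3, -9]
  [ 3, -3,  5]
x^3 - 9*x^2 + 24*x - 20

The characteristic polynomial is χ_A(x) = (x - 5)*(x - 2)^2, so the eigenvalues are known. The minimal polynomial is
  m_A(x) = Π_λ (x − λ)^{k_λ}
where k_λ is the size of the *largest* Jordan block for λ (equivalently, the smallest k with (A − λI)^k v = 0 for every generalised eigenvector v of λ).

  λ = 2: largest Jordan block has size 2, contributing (x − 2)^2
  λ = 5: largest Jordan block has size 1, contributing (x − 5)

So m_A(x) = (x - 5)*(x - 2)^2 = x^3 - 9*x^2 + 24*x - 20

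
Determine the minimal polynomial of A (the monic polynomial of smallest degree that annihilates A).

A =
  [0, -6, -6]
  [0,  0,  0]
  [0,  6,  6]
x^2 - 6*x

The characteristic polynomial is χ_A(x) = x^2*(x - 6), so the eigenvalues are known. The minimal polynomial is
  m_A(x) = Π_λ (x − λ)^{k_λ}
where k_λ is the size of the *largest* Jordan block for λ (equivalently, the smallest k with (A − λI)^k v = 0 for every generalised eigenvector v of λ).

  λ = 0: largest Jordan block has size 1, contributing (x − 0)
  λ = 6: largest Jordan block has size 1, contributing (x − 6)

So m_A(x) = x*(x - 6) = x^2 - 6*x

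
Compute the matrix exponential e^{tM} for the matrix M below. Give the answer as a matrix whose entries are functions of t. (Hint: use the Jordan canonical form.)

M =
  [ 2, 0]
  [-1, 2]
e^{tM} =
  [exp(2*t), 0]
  [-t*exp(2*t), exp(2*t)]

Strategy: write M = P · J · P⁻¹ where J is a Jordan canonical form, so e^{tM} = P · e^{tJ} · P⁻¹, and e^{tJ} can be computed block-by-block.

M has Jordan form
J =
  [2, 1]
  [0, 2]
(up to reordering of blocks).

Per-block formulas:
  For a 2×2 Jordan block J_2(2): exp(t · J_2(2)) = e^(2t)·(I + t·N), where N is the 2×2 nilpotent shift.

After assembling e^{tJ} and conjugating by P, we get:

e^{tM} =
  [exp(2*t), 0]
  [-t*exp(2*t), exp(2*t)]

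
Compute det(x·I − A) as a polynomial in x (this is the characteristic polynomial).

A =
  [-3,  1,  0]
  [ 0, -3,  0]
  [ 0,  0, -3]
x^3 + 9*x^2 + 27*x + 27

Expanding det(x·I − A) (e.g. by cofactor expansion or by noting that A is similar to its Jordan form J, which has the same characteristic polynomial as A) gives
  χ_A(x) = x^3 + 9*x^2 + 27*x + 27
which factors as (x + 3)^3. The eigenvalues (with algebraic multiplicities) are λ = -3 with multiplicity 3.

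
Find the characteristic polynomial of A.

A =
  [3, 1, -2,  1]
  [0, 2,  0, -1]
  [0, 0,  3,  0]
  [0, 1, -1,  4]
x^4 - 12*x^3 + 54*x^2 - 108*x + 81

Expanding det(x·I − A) (e.g. by cofactor expansion or by noting that A is similar to its Jordan form J, which has the same characteristic polynomial as A) gives
  χ_A(x) = x^4 - 12*x^3 + 54*x^2 - 108*x + 81
which factors as (x - 3)^4. The eigenvalues (with algebraic multiplicities) are λ = 3 with multiplicity 4.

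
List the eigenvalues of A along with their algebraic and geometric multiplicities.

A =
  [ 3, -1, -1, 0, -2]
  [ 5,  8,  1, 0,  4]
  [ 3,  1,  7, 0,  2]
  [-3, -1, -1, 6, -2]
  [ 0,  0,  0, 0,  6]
λ = 6: alg = 5, geom = 3

Step 1 — factor the characteristic polynomial to read off the algebraic multiplicities:
  χ_A(x) = (x - 6)^5

Step 2 — compute geometric multiplicities via the rank-nullity identity g(λ) = n − rank(A − λI):
  rank(A − (6)·I) = 2, so dim ker(A − (6)·I) = n − 2 = 3

Summary:
  λ = 6: algebraic multiplicity = 5, geometric multiplicity = 3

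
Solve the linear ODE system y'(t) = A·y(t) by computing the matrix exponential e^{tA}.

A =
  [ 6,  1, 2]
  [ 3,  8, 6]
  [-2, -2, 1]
e^{tA} =
  [t*exp(5*t) + exp(5*t), t*exp(5*t), 2*t*exp(5*t)]
  [3*t*exp(5*t), 3*t*exp(5*t) + exp(5*t), 6*t*exp(5*t)]
  [-2*t*exp(5*t), -2*t*exp(5*t), -4*t*exp(5*t) + exp(5*t)]

Strategy: write A = P · J · P⁻¹ where J is a Jordan canonical form, so e^{tA} = P · e^{tJ} · P⁻¹, and e^{tJ} can be computed block-by-block.

A has Jordan form
J =
  [5, 1, 0]
  [0, 5, 0]
  [0, 0, 5]
(up to reordering of blocks).

Per-block formulas:
  For a 1×1 block at λ = 5: exp(t · [5]) = [e^(5t)].
  For a 2×2 Jordan block J_2(5): exp(t · J_2(5)) = e^(5t)·(I + t·N), where N is the 2×2 nilpotent shift.

After assembling e^{tJ} and conjugating by P, we get:

e^{tA} =
  [t*exp(5*t) + exp(5*t), t*exp(5*t), 2*t*exp(5*t)]
  [3*t*exp(5*t), 3*t*exp(5*t) + exp(5*t), 6*t*exp(5*t)]
  [-2*t*exp(5*t), -2*t*exp(5*t), -4*t*exp(5*t) + exp(5*t)]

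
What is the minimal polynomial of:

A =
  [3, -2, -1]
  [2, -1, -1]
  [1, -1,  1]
x^3 - 3*x^2 + 3*x - 1

The characteristic polynomial is χ_A(x) = (x - 1)^3, so the eigenvalues are known. The minimal polynomial is
  m_A(x) = Π_λ (x − λ)^{k_λ}
where k_λ is the size of the *largest* Jordan block for λ (equivalently, the smallest k with (A − λI)^k v = 0 for every generalised eigenvector v of λ).

  λ = 1: largest Jordan block has size 3, contributing (x − 1)^3

So m_A(x) = (x - 1)^3 = x^3 - 3*x^2 + 3*x - 1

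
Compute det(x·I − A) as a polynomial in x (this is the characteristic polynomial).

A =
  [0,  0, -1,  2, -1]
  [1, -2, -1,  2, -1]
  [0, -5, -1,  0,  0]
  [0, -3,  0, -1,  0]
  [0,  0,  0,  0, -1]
x^5 + 5*x^4 + 10*x^3 + 10*x^2 + 5*x + 1

Expanding det(x·I − A) (e.g. by cofactor expansion or by noting that A is similar to its Jordan form J, which has the same characteristic polynomial as A) gives
  χ_A(x) = x^5 + 5*x^4 + 10*x^3 + 10*x^2 + 5*x + 1
which factors as (x + 1)^5. The eigenvalues (with algebraic multiplicities) are λ = -1 with multiplicity 5.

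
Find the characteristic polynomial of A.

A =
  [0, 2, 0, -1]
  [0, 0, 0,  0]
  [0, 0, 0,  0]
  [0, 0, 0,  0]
x^4

Expanding det(x·I − A) (e.g. by cofactor expansion or by noting that A is similar to its Jordan form J, which has the same characteristic polynomial as A) gives
  χ_A(x) = x^4
which factors as x^4. The eigenvalues (with algebraic multiplicities) are λ = 0 with multiplicity 4.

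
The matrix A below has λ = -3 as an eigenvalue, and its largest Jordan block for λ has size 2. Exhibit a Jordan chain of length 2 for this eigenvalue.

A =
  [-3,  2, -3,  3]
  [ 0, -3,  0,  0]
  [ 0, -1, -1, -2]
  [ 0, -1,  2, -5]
A Jordan chain for λ = -3 of length 2:
v_1 = (2, 0, -1, -1)ᵀ
v_2 = (0, 1, 0, 0)ᵀ

Let N = A − (-3)·I. We want v_2 with N^2 v_2 = 0 but N^1 v_2 ≠ 0; then v_{j-1} := N · v_j for j = 2, …, 2.

Pick v_2 = (0, 1, 0, 0)ᵀ.
Then v_1 = N · v_2 = (2, 0, -1, -1)ᵀ.

Sanity check: (A − (-3)·I) v_1 = (0, 0, 0, 0)ᵀ = 0. ✓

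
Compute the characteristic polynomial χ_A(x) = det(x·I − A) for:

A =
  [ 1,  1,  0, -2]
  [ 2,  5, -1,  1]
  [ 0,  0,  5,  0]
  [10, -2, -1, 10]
x^4 - 21*x^3 + 165*x^2 - 575*x + 750

Expanding det(x·I − A) (e.g. by cofactor expansion or by noting that A is similar to its Jordan form J, which has the same characteristic polynomial as A) gives
  χ_A(x) = x^4 - 21*x^3 + 165*x^2 - 575*x + 750
which factors as (x - 6)*(x - 5)^3. The eigenvalues (with algebraic multiplicities) are λ = 5 with multiplicity 3, λ = 6 with multiplicity 1.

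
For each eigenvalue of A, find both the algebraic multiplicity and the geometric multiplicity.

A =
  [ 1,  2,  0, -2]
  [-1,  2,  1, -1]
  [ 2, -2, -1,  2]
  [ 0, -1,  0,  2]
λ = 1: alg = 4, geom = 2

Step 1 — factor the characteristic polynomial to read off the algebraic multiplicities:
  χ_A(x) = (x - 1)^4

Step 2 — compute geometric multiplicities via the rank-nullity identity g(λ) = n − rank(A − λI):
  rank(A − (1)·I) = 2, so dim ker(A − (1)·I) = n − 2 = 2

Summary:
  λ = 1: algebraic multiplicity = 4, geometric multiplicity = 2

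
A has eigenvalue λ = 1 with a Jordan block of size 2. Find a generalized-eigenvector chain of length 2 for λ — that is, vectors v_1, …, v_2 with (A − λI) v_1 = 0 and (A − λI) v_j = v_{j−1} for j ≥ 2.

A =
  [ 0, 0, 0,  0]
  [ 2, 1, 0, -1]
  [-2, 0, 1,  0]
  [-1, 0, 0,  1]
A Jordan chain for λ = 1 of length 2:
v_1 = (0, -1, 0, 0)ᵀ
v_2 = (0, 0, 0, 1)ᵀ

Let N = A − (1)·I. We want v_2 with N^2 v_2 = 0 but N^1 v_2 ≠ 0; then v_{j-1} := N · v_j for j = 2, …, 2.

Pick v_2 = (0, 0, 0, 1)ᵀ.
Then v_1 = N · v_2 = (0, -1, 0, 0)ᵀ.

Sanity check: (A − (1)·I) v_1 = (0, 0, 0, 0)ᵀ = 0. ✓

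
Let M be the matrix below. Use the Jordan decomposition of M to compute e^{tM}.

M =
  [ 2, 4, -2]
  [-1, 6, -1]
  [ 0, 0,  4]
e^{tM} =
  [-2*t*exp(4*t) + exp(4*t), 4*t*exp(4*t), -2*t*exp(4*t)]
  [-t*exp(4*t), 2*t*exp(4*t) + exp(4*t), -t*exp(4*t)]
  [0, 0, exp(4*t)]

Strategy: write M = P · J · P⁻¹ where J is a Jordan canonical form, so e^{tM} = P · e^{tJ} · P⁻¹, and e^{tJ} can be computed block-by-block.

M has Jordan form
J =
  [4, 1, 0]
  [0, 4, 0]
  [0, 0, 4]
(up to reordering of blocks).

Per-block formulas:
  For a 1×1 block at λ = 4: exp(t · [4]) = [e^(4t)].
  For a 2×2 Jordan block J_2(4): exp(t · J_2(4)) = e^(4t)·(I + t·N), where N is the 2×2 nilpotent shift.

After assembling e^{tJ} and conjugating by P, we get:

e^{tM} =
  [-2*t*exp(4*t) + exp(4*t), 4*t*exp(4*t), -2*t*exp(4*t)]
  [-t*exp(4*t), 2*t*exp(4*t) + exp(4*t), -t*exp(4*t)]
  [0, 0, exp(4*t)]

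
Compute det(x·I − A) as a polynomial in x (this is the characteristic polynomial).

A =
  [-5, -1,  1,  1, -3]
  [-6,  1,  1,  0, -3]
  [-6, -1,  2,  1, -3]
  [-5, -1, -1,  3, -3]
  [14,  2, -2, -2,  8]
x^5 - 9*x^4 + 32*x^3 - 56*x^2 + 48*x - 16

Expanding det(x·I − A) (e.g. by cofactor expansion or by noting that A is similar to its Jordan form J, which has the same characteristic polynomial as A) gives
  χ_A(x) = x^5 - 9*x^4 + 32*x^3 - 56*x^2 + 48*x - 16
which factors as (x - 2)^4*(x - 1). The eigenvalues (with algebraic multiplicities) are λ = 1 with multiplicity 1, λ = 2 with multiplicity 4.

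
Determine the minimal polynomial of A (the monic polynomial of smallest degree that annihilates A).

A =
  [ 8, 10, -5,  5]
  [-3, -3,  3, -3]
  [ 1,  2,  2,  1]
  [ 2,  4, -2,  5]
x^2 - 6*x + 9

The characteristic polynomial is χ_A(x) = (x - 3)^4, so the eigenvalues are known. The minimal polynomial is
  m_A(x) = Π_λ (x − λ)^{k_λ}
where k_λ is the size of the *largest* Jordan block for λ (equivalently, the smallest k with (A − λI)^k v = 0 for every generalised eigenvector v of λ).

  λ = 3: largest Jordan block has size 2, contributing (x − 3)^2

So m_A(x) = (x - 3)^2 = x^2 - 6*x + 9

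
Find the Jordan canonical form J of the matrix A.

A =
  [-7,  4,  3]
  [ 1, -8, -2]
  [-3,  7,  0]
J_3(-5)

The characteristic polynomial is
  det(x·I − A) = x^3 + 15*x^2 + 75*x + 125 = (x + 5)^3

Eigenvalues and multiplicities (the geometric multiplicity of λ is n − rank(A − λI), which equals the number of Jordan blocks for λ):
  λ = -5: algebraic multiplicity = 3, geometric multiplicity = 1

Determining the block sizes for each eigenvalue:
  λ = -5: one block (gm = 1), so the single block has size am = 3 → block sizes [3]

Assembling the blocks gives a Jordan form
J =
  [-5,  1,  0]
  [ 0, -5,  1]
  [ 0,  0, -5]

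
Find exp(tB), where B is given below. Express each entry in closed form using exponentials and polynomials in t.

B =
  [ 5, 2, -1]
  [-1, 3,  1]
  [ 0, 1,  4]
e^{tB} =
  [-t^2*exp(4*t)/2 + t*exp(4*t) + exp(4*t), -t^2*exp(4*t)/2 + 2*t*exp(4*t), t^2*exp(4*t)/2 - t*exp(4*t)]
  [-t*exp(4*t), -t*exp(4*t) + exp(4*t), t*exp(4*t)]
  [-t^2*exp(4*t)/2, -t^2*exp(4*t)/2 + t*exp(4*t), t^2*exp(4*t)/2 + exp(4*t)]

Strategy: write B = P · J · P⁻¹ where J is a Jordan canonical form, so e^{tB} = P · e^{tJ} · P⁻¹, and e^{tJ} can be computed block-by-block.

B has Jordan form
J =
  [4, 1, 0]
  [0, 4, 1]
  [0, 0, 4]
(up to reordering of blocks).

Per-block formulas:
  For a 3×3 Jordan block J_3(4): exp(t · J_3(4)) = e^(4t)·(I + t·N + (t^2/2)·N^2), where N is the 3×3 nilpotent shift.

After assembling e^{tJ} and conjugating by P, we get:

e^{tB} =
  [-t^2*exp(4*t)/2 + t*exp(4*t) + exp(4*t), -t^2*exp(4*t)/2 + 2*t*exp(4*t), t^2*exp(4*t)/2 - t*exp(4*t)]
  [-t*exp(4*t), -t*exp(4*t) + exp(4*t), t*exp(4*t)]
  [-t^2*exp(4*t)/2, -t^2*exp(4*t)/2 + t*exp(4*t), t^2*exp(4*t)/2 + exp(4*t)]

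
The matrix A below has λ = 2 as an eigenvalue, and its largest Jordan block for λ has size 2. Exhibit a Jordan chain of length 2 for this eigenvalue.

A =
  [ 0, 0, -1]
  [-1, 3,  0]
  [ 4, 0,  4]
A Jordan chain for λ = 2 of length 2:
v_1 = (-2, -2, 4)ᵀ
v_2 = (1, -1, 0)ᵀ

Let N = A − (2)·I. We want v_2 with N^2 v_2 = 0 but N^1 v_2 ≠ 0; then v_{j-1} := N · v_j for j = 2, …, 2.

Pick v_2 = (1, -1, 0)ᵀ.
Then v_1 = N · v_2 = (-2, -2, 4)ᵀ.

Sanity check: (A − (2)·I) v_1 = (0, 0, 0)ᵀ = 0. ✓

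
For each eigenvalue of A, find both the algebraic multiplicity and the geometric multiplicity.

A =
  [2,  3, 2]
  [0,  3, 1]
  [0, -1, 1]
λ = 2: alg = 3, geom = 1

Step 1 — factor the characteristic polynomial to read off the algebraic multiplicities:
  χ_A(x) = (x - 2)^3

Step 2 — compute geometric multiplicities via the rank-nullity identity g(λ) = n − rank(A − λI):
  rank(A − (2)·I) = 2, so dim ker(A − (2)·I) = n − 2 = 1

Summary:
  λ = 2: algebraic multiplicity = 3, geometric multiplicity = 1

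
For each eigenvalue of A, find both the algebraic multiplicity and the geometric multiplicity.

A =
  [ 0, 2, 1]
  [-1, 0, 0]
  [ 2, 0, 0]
λ = 0: alg = 3, geom = 1

Step 1 — factor the characteristic polynomial to read off the algebraic multiplicities:
  χ_A(x) = x^3

Step 2 — compute geometric multiplicities via the rank-nullity identity g(λ) = n − rank(A − λI):
  rank(A − (0)·I) = 2, so dim ker(A − (0)·I) = n − 2 = 1

Summary:
  λ = 0: algebraic multiplicity = 3, geometric multiplicity = 1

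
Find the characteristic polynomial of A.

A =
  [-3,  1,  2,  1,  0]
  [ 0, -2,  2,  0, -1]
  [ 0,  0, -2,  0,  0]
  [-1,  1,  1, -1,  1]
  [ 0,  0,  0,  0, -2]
x^5 + 10*x^4 + 40*x^3 + 80*x^2 + 80*x + 32

Expanding det(x·I − A) (e.g. by cofactor expansion or by noting that A is similar to its Jordan form J, which has the same characteristic polynomial as A) gives
  χ_A(x) = x^5 + 10*x^4 + 40*x^3 + 80*x^2 + 80*x + 32
which factors as (x + 2)^5. The eigenvalues (with algebraic multiplicities) are λ = -2 with multiplicity 5.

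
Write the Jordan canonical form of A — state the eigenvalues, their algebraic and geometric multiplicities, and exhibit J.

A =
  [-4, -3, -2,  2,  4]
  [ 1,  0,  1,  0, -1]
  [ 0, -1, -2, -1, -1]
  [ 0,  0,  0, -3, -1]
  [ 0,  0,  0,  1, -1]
J_3(-2) ⊕ J_2(-2)

The characteristic polynomial is
  det(x·I − A) = x^5 + 10*x^4 + 40*x^3 + 80*x^2 + 80*x + 32 = (x + 2)^5

Eigenvalues and multiplicities (the geometric multiplicity of λ is n − rank(A − λI), which equals the number of Jordan blocks for λ):
  λ = -2: algebraic multiplicity = 5, geometric multiplicity = 2

Determining the block sizes for each eigenvalue:
  λ = -2: with am = 5 and gm = 2, the partition is not yet determined (e.g. several partitions of 5 into 2 parts exist). Let N = A − (-2)·I. Computing rank(N^1) = 3, rank(N^2) = 1, rank(N^3) = 0; the number of blocks of size ≥ j is rank(N^{j−1}) − rank(N^j), giving [2, 2, 1]. So we have 1 block(s) of size 3, 1 block(s) of size 2 → block sizes [3, 2]

Assembling the blocks gives a Jordan form
J =
  [-2,  1,  0,  0,  0]
  [ 0, -2,  1,  0,  0]
  [ 0,  0, -2,  0,  0]
  [ 0,  0,  0, -2,  1]
  [ 0,  0,  0,  0, -2]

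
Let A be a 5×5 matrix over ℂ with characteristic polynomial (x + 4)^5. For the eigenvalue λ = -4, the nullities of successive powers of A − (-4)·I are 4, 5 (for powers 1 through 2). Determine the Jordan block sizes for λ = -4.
Block sizes for λ = -4: [2, 1, 1, 1]

From the dimensions of kernels of powers, the number of Jordan blocks of size at least j is d_j − d_{j−1} where d_j = dim ker(N^j) (with d_0 = 0). Computing the differences gives [4, 1].
The number of blocks of size exactly k is (#blocks of size ≥ k) − (#blocks of size ≥ k + 1), so the partition is: 3 block(s) of size 1, 1 block(s) of size 2.
In nonincreasing order the block sizes are [2, 1, 1, 1].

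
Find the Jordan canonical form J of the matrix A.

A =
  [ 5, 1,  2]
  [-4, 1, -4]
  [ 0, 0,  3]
J_2(3) ⊕ J_1(3)

The characteristic polynomial is
  det(x·I − A) = x^3 - 9*x^2 + 27*x - 27 = (x - 3)^3

Eigenvalues and multiplicities (the geometric multiplicity of λ is n − rank(A − λI), which equals the number of Jordan blocks for λ):
  λ = 3: algebraic multiplicity = 3, geometric multiplicity = 2

Determining the block sizes for each eigenvalue:
  λ = 3: 2 blocks summing to 3 forces exactly one block of size 2 and the rest size 1 → block sizes [2, 1]

Assembling the blocks gives a Jordan form
J =
  [3, 1, 0]
  [0, 3, 0]
  [0, 0, 3]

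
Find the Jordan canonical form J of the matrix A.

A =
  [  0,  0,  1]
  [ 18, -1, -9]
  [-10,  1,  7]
J_3(2)

The characteristic polynomial is
  det(x·I − A) = x^3 - 6*x^2 + 12*x - 8 = (x - 2)^3

Eigenvalues and multiplicities (the geometric multiplicity of λ is n − rank(A − λI), which equals the number of Jordan blocks for λ):
  λ = 2: algebraic multiplicity = 3, geometric multiplicity = 1

Determining the block sizes for each eigenvalue:
  λ = 2: one block (gm = 1), so the single block has size am = 3 → block sizes [3]

Assembling the blocks gives a Jordan form
J =
  [2, 1, 0]
  [0, 2, 1]
  [0, 0, 2]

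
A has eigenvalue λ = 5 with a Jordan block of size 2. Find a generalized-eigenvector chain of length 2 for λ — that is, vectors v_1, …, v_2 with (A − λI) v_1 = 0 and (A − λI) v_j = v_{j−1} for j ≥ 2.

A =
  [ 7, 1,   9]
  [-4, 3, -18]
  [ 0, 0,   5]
A Jordan chain for λ = 5 of length 2:
v_1 = (2, -4, 0)ᵀ
v_2 = (1, 0, 0)ᵀ

Let N = A − (5)·I. We want v_2 with N^2 v_2 = 0 but N^1 v_2 ≠ 0; then v_{j-1} := N · v_j for j = 2, …, 2.

Pick v_2 = (1, 0, 0)ᵀ.
Then v_1 = N · v_2 = (2, -4, 0)ᵀ.

Sanity check: (A − (5)·I) v_1 = (0, 0, 0)ᵀ = 0. ✓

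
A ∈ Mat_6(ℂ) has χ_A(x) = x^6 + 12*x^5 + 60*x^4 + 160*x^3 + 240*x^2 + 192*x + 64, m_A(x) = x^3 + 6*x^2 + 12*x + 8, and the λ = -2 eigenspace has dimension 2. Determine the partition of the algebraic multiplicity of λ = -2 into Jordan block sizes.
Block sizes for λ = -2: [3, 3]

Step 1 — from the characteristic polynomial, algebraic multiplicity of λ = -2 is 6. From dim ker(A − (-2)·I) = 2, there are exactly 2 Jordan blocks for λ = -2.
Step 2 — from the minimal polynomial, the factor (x + 2)^3 tells us the largest block for λ = -2 has size 3.
Step 3 — with total size 6, 2 blocks, and largest block 3, the block sizes (in nonincreasing order) are [3, 3].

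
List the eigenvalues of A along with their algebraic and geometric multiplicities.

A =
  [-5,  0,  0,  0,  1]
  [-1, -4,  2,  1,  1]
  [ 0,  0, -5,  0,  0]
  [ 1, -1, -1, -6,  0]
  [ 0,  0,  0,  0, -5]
λ = -5: alg = 5, geom = 2

Step 1 — factor the characteristic polynomial to read off the algebraic multiplicities:
  χ_A(x) = (x + 5)^5

Step 2 — compute geometric multiplicities via the rank-nullity identity g(λ) = n − rank(A − λI):
  rank(A − (-5)·I) = 3, so dim ker(A − (-5)·I) = n − 3 = 2

Summary:
  λ = -5: algebraic multiplicity = 5, geometric multiplicity = 2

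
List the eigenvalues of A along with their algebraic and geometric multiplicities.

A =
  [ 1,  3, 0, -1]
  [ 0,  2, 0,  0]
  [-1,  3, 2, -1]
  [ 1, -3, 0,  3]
λ = 2: alg = 4, geom = 3

Step 1 — factor the characteristic polynomial to read off the algebraic multiplicities:
  χ_A(x) = (x - 2)^4

Step 2 — compute geometric multiplicities via the rank-nullity identity g(λ) = n − rank(A − λI):
  rank(A − (2)·I) = 1, so dim ker(A − (2)·I) = n − 1 = 3

Summary:
  λ = 2: algebraic multiplicity = 4, geometric multiplicity = 3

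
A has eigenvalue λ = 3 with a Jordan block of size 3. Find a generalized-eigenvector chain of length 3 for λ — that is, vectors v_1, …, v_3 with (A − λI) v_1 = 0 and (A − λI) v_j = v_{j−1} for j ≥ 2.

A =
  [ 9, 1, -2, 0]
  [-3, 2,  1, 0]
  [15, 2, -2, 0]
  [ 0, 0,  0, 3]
A Jordan chain for λ = 3 of length 3:
v_1 = (3, 0, 9, 0)ᵀ
v_2 = (6, -3, 15, 0)ᵀ
v_3 = (1, 0, 0, 0)ᵀ

Let N = A − (3)·I. We want v_3 with N^3 v_3 = 0 but N^2 v_3 ≠ 0; then v_{j-1} := N · v_j for j = 3, …, 2.

Pick v_3 = (1, 0, 0, 0)ᵀ.
Then v_2 = N · v_3 = (6, -3, 15, 0)ᵀ.
Then v_1 = N · v_2 = (3, 0, 9, 0)ᵀ.

Sanity check: (A − (3)·I) v_1 = (0, 0, 0, 0)ᵀ = 0. ✓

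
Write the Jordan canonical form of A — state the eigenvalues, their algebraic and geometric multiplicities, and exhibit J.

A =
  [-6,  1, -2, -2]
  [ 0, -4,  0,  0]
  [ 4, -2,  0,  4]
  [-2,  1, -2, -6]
J_2(-4) ⊕ J_1(-4) ⊕ J_1(-4)

The characteristic polynomial is
  det(x·I − A) = x^4 + 16*x^3 + 96*x^2 + 256*x + 256 = (x + 4)^4

Eigenvalues and multiplicities (the geometric multiplicity of λ is n − rank(A − λI), which equals the number of Jordan blocks for λ):
  λ = -4: algebraic multiplicity = 4, geometric multiplicity = 3

Determining the block sizes for each eigenvalue:
  λ = -4: 3 blocks summing to 4 forces exactly one block of size 2 and the rest size 1 → block sizes [2, 1, 1]

Assembling the blocks gives a Jordan form
J =
  [-4,  1,  0,  0]
  [ 0, -4,  0,  0]
  [ 0,  0, -4,  0]
  [ 0,  0,  0, -4]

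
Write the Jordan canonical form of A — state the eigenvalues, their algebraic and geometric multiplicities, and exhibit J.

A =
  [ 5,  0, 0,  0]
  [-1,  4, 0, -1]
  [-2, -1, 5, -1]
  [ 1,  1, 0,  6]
J_2(5) ⊕ J_2(5)

The characteristic polynomial is
  det(x·I − A) = x^4 - 20*x^3 + 150*x^2 - 500*x + 625 = (x - 5)^4

Eigenvalues and multiplicities (the geometric multiplicity of λ is n − rank(A − λI), which equals the number of Jordan blocks for λ):
  λ = 5: algebraic multiplicity = 4, geometric multiplicity = 2

Determining the block sizes for each eigenvalue:
  λ = 5: with am = 4 and gm = 2, the partition is not yet determined (e.g. several partitions of 4 into 2 parts exist). Let N = A − (5)·I. Computing rank(N^1) = 2, rank(N^2) = 0; the number of blocks of size ≥ j is rank(N^{j−1}) − rank(N^j), giving [2, 2]. So we have 2 block(s) of size 2 → block sizes [2, 2]

Assembling the blocks gives a Jordan form
J =
  [5, 1, 0, 0]
  [0, 5, 0, 0]
  [0, 0, 5, 1]
  [0, 0, 0, 5]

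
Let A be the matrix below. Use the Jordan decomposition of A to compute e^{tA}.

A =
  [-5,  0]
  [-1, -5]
e^{tA} =
  [exp(-5*t), 0]
  [-t*exp(-5*t), exp(-5*t)]

Strategy: write A = P · J · P⁻¹ where J is a Jordan canonical form, so e^{tA} = P · e^{tJ} · P⁻¹, and e^{tJ} can be computed block-by-block.

A has Jordan form
J =
  [-5,  1]
  [ 0, -5]
(up to reordering of blocks).

Per-block formulas:
  For a 2×2 Jordan block J_2(-5): exp(t · J_2(-5)) = e^(-5t)·(I + t·N), where N is the 2×2 nilpotent shift.

After assembling e^{tJ} and conjugating by P, we get:

e^{tA} =
  [exp(-5*t), 0]
  [-t*exp(-5*t), exp(-5*t)]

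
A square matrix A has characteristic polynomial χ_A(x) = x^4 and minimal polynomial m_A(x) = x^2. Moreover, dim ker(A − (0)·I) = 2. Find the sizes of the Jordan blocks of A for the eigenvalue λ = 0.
Block sizes for λ = 0: [2, 2]

Step 1 — from the characteristic polynomial, algebraic multiplicity of λ = 0 is 4. From dim ker(A − (0)·I) = 2, there are exactly 2 Jordan blocks for λ = 0.
Step 2 — from the minimal polynomial, the factor (x − 0)^2 tells us the largest block for λ = 0 has size 2.
Step 3 — with total size 4, 2 blocks, and largest block 2, the block sizes (in nonincreasing order) are [2, 2].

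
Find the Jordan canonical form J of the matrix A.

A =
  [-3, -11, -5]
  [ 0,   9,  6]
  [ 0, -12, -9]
J_2(-3) ⊕ J_1(3)

The characteristic polynomial is
  det(x·I − A) = x^3 + 3*x^2 - 9*x - 27 = (x - 3)*(x + 3)^2

Eigenvalues and multiplicities (the geometric multiplicity of λ is n − rank(A − λI), which equals the number of Jordan blocks for λ):
  λ = -3: algebraic multiplicity = 2, geometric multiplicity = 1
  λ = 3: algebraic multiplicity = 1, geometric multiplicity = 1

Determining the block sizes for each eigenvalue:
  λ = -3: one block (gm = 1), so the single block has size am = 2 → block sizes [2]
  λ = 3: one block (gm = 1), so the single block has size am = 1 → block sizes [1]

Assembling the blocks gives a Jordan form
J =
  [-3,  1, 0]
  [ 0, -3, 0]
  [ 0,  0, 3]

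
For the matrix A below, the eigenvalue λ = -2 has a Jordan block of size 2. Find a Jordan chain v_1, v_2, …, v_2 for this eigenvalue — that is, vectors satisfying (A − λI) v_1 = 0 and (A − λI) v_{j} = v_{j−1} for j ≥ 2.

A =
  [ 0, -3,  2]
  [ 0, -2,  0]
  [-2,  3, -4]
A Jordan chain for λ = -2 of length 2:
v_1 = (2, 0, -2)ᵀ
v_2 = (1, 0, 0)ᵀ

Let N = A − (-2)·I. We want v_2 with N^2 v_2 = 0 but N^1 v_2 ≠ 0; then v_{j-1} := N · v_j for j = 2, …, 2.

Pick v_2 = (1, 0, 0)ᵀ.
Then v_1 = N · v_2 = (2, 0, -2)ᵀ.

Sanity check: (A − (-2)·I) v_1 = (0, 0, 0)ᵀ = 0. ✓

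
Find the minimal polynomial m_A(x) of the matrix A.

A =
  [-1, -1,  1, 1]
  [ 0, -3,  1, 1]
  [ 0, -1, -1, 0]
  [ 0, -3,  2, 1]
x^3 + 3*x^2 + 3*x + 1

The characteristic polynomial is χ_A(x) = (x + 1)^4, so the eigenvalues are known. The minimal polynomial is
  m_A(x) = Π_λ (x − λ)^{k_λ}
where k_λ is the size of the *largest* Jordan block for λ (equivalently, the smallest k with (A − λI)^k v = 0 for every generalised eigenvector v of λ).

  λ = -1: largest Jordan block has size 3, contributing (x + 1)^3

So m_A(x) = (x + 1)^3 = x^3 + 3*x^2 + 3*x + 1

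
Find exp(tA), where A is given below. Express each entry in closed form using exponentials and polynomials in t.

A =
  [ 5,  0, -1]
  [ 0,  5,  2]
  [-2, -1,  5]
e^{tA} =
  [t^2*exp(5*t) + exp(5*t), t^2*exp(5*t)/2, -t*exp(5*t)]
  [-2*t^2*exp(5*t), -t^2*exp(5*t) + exp(5*t), 2*t*exp(5*t)]
  [-2*t*exp(5*t), -t*exp(5*t), exp(5*t)]

Strategy: write A = P · J · P⁻¹ where J is a Jordan canonical form, so e^{tA} = P · e^{tJ} · P⁻¹, and e^{tJ} can be computed block-by-block.

A has Jordan form
J =
  [5, 1, 0]
  [0, 5, 1]
  [0, 0, 5]
(up to reordering of blocks).

Per-block formulas:
  For a 3×3 Jordan block J_3(5): exp(t · J_3(5)) = e^(5t)·(I + t·N + (t^2/2)·N^2), where N is the 3×3 nilpotent shift.

After assembling e^{tJ} and conjugating by P, we get:

e^{tA} =
  [t^2*exp(5*t) + exp(5*t), t^2*exp(5*t)/2, -t*exp(5*t)]
  [-2*t^2*exp(5*t), -t^2*exp(5*t) + exp(5*t), 2*t*exp(5*t)]
  [-2*t*exp(5*t), -t*exp(5*t), exp(5*t)]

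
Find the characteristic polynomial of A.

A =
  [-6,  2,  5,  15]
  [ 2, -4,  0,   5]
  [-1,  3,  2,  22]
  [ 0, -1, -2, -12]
x^4 + 20*x^3 + 150*x^2 + 500*x + 625

Expanding det(x·I − A) (e.g. by cofactor expansion or by noting that A is similar to its Jordan form J, which has the same characteristic polynomial as A) gives
  χ_A(x) = x^4 + 20*x^3 + 150*x^2 + 500*x + 625
which factors as (x + 5)^4. The eigenvalues (with algebraic multiplicities) are λ = -5 with multiplicity 4.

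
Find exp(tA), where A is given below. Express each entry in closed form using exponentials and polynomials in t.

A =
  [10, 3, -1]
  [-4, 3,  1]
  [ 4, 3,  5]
e^{tA} =
  [4*t*exp(6*t) + exp(6*t), 3*t*exp(6*t), -t*exp(6*t)]
  [-4*t*exp(6*t), -3*t*exp(6*t) + exp(6*t), t*exp(6*t)]
  [4*t*exp(6*t), 3*t*exp(6*t), -t*exp(6*t) + exp(6*t)]

Strategy: write A = P · J · P⁻¹ where J is a Jordan canonical form, so e^{tA} = P · e^{tJ} · P⁻¹, and e^{tJ} can be computed block-by-block.

A has Jordan form
J =
  [6, 1, 0]
  [0, 6, 0]
  [0, 0, 6]
(up to reordering of blocks).

Per-block formulas:
  For a 1×1 block at λ = 6: exp(t · [6]) = [e^(6t)].
  For a 2×2 Jordan block J_2(6): exp(t · J_2(6)) = e^(6t)·(I + t·N), where N is the 2×2 nilpotent shift.

After assembling e^{tJ} and conjugating by P, we get:

e^{tA} =
  [4*t*exp(6*t) + exp(6*t), 3*t*exp(6*t), -t*exp(6*t)]
  [-4*t*exp(6*t), -3*t*exp(6*t) + exp(6*t), t*exp(6*t)]
  [4*t*exp(6*t), 3*t*exp(6*t), -t*exp(6*t) + exp(6*t)]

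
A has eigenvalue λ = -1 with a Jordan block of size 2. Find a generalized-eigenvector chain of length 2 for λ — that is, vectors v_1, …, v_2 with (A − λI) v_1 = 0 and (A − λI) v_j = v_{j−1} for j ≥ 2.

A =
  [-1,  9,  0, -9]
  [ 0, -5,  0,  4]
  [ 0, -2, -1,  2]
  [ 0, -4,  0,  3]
A Jordan chain for λ = -1 of length 2:
v_1 = (9, -4, -2, -4)ᵀ
v_2 = (0, 1, 0, 0)ᵀ

Let N = A − (-1)·I. We want v_2 with N^2 v_2 = 0 but N^1 v_2 ≠ 0; then v_{j-1} := N · v_j for j = 2, …, 2.

Pick v_2 = (0, 1, 0, 0)ᵀ.
Then v_1 = N · v_2 = (9, -4, -2, -4)ᵀ.

Sanity check: (A − (-1)·I) v_1 = (0, 0, 0, 0)ᵀ = 0. ✓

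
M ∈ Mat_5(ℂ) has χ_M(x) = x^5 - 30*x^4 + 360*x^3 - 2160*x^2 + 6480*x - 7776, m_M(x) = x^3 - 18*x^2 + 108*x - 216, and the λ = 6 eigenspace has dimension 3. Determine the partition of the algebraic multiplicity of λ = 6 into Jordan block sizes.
Block sizes for λ = 6: [3, 1, 1]

Step 1 — from the characteristic polynomial, algebraic multiplicity of λ = 6 is 5. From dim ker(M − (6)·I) = 3, there are exactly 3 Jordan blocks for λ = 6.
Step 2 — from the minimal polynomial, the factor (x − 6)^3 tells us the largest block for λ = 6 has size 3.
Step 3 — with total size 5, 3 blocks, and largest block 3, the block sizes (in nonincreasing order) are [3, 1, 1].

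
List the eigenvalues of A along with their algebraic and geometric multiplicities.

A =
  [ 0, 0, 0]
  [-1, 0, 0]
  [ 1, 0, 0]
λ = 0: alg = 3, geom = 2

Step 1 — factor the characteristic polynomial to read off the algebraic multiplicities:
  χ_A(x) = x^3

Step 2 — compute geometric multiplicities via the rank-nullity identity g(λ) = n − rank(A − λI):
  rank(A − (0)·I) = 1, so dim ker(A − (0)·I) = n − 1 = 2

Summary:
  λ = 0: algebraic multiplicity = 3, geometric multiplicity = 2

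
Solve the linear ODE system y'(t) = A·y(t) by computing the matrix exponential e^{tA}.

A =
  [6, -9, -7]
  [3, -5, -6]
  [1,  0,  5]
e^{tA} =
  [8*t*exp(t) - exp(4*t) + 2*exp(t), -12*t*exp(t) + exp(4*t) - exp(t), -4*t*exp(t) - exp(4*t) + exp(t)]
  [6*t*exp(t) - exp(4*t) + exp(t), -9*t*exp(t) + exp(4*t), -3*t*exp(t) - exp(4*t) + exp(t)]
  [-2*t*exp(t) + exp(4*t) - exp(t), 3*t*exp(t) - exp(4*t) + exp(t), t*exp(t) + exp(4*t)]

Strategy: write A = P · J · P⁻¹ where J is a Jordan canonical form, so e^{tA} = P · e^{tJ} · P⁻¹, and e^{tJ} can be computed block-by-block.

A has Jordan form
J =
  [1, 1, 0]
  [0, 1, 0]
  [0, 0, 4]
(up to reordering of blocks).

Per-block formulas:
  For a 1×1 block at λ = 4: exp(t · [4]) = [e^(4t)].
  For a 2×2 Jordan block J_2(1): exp(t · J_2(1)) = e^(1t)·(I + t·N), where N is the 2×2 nilpotent shift.

After assembling e^{tJ} and conjugating by P, we get:

e^{tA} =
  [8*t*exp(t) - exp(4*t) + 2*exp(t), -12*t*exp(t) + exp(4*t) - exp(t), -4*t*exp(t) - exp(4*t) + exp(t)]
  [6*t*exp(t) - exp(4*t) + exp(t), -9*t*exp(t) + exp(4*t), -3*t*exp(t) - exp(4*t) + exp(t)]
  [-2*t*exp(t) + exp(4*t) - exp(t), 3*t*exp(t) - exp(4*t) + exp(t), t*exp(t) + exp(4*t)]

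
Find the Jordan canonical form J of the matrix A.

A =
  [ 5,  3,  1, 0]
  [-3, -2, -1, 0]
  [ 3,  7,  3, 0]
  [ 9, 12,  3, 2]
J_3(2) ⊕ J_1(2)

The characteristic polynomial is
  det(x·I − A) = x^4 - 8*x^3 + 24*x^2 - 32*x + 16 = (x - 2)^4

Eigenvalues and multiplicities (the geometric multiplicity of λ is n − rank(A − λI), which equals the number of Jordan blocks for λ):
  λ = 2: algebraic multiplicity = 4, geometric multiplicity = 2

Determining the block sizes for each eigenvalue:
  λ = 2: with am = 4 and gm = 2, the partition is not yet determined (e.g. several partitions of 4 into 2 parts exist). Let N = A − (2)·I. Computing rank(N^1) = 2, rank(N^2) = 1, rank(N^3) = 0; the number of blocks of size ≥ j is rank(N^{j−1}) − rank(N^j), giving [2, 1, 1]. So we have 1 block(s) of size 3, 1 block(s) of size 1 → block sizes [3, 1]

Assembling the blocks gives a Jordan form
J =
  [2, 1, 0, 0]
  [0, 2, 1, 0]
  [0, 0, 2, 0]
  [0, 0, 0, 2]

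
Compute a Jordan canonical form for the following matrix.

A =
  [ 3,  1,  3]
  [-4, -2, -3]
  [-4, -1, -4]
J_2(-1) ⊕ J_1(-1)

The characteristic polynomial is
  det(x·I − A) = x^3 + 3*x^2 + 3*x + 1 = (x + 1)^3

Eigenvalues and multiplicities (the geometric multiplicity of λ is n − rank(A − λI), which equals the number of Jordan blocks for λ):
  λ = -1: algebraic multiplicity = 3, geometric multiplicity = 2

Determining the block sizes for each eigenvalue:
  λ = -1: 2 blocks summing to 3 forces exactly one block of size 2 and the rest size 1 → block sizes [2, 1]

Assembling the blocks gives a Jordan form
J =
  [-1,  1,  0]
  [ 0, -1,  0]
  [ 0,  0, -1]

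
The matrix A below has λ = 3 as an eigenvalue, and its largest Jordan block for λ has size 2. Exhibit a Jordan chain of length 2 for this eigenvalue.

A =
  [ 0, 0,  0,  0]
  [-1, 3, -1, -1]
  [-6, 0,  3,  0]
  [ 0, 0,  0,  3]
A Jordan chain for λ = 3 of length 2:
v_1 = (0, -1, 0, 0)ᵀ
v_2 = (0, 0, 1, 0)ᵀ

Let N = A − (3)·I. We want v_2 with N^2 v_2 = 0 but N^1 v_2 ≠ 0; then v_{j-1} := N · v_j for j = 2, …, 2.

Pick v_2 = (0, 0, 1, 0)ᵀ.
Then v_1 = N · v_2 = (0, -1, 0, 0)ᵀ.

Sanity check: (A − (3)·I) v_1 = (0, 0, 0, 0)ᵀ = 0. ✓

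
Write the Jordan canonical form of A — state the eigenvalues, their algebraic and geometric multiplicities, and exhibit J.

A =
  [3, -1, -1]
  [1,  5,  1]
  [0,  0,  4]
J_2(4) ⊕ J_1(4)

The characteristic polynomial is
  det(x·I − A) = x^3 - 12*x^2 + 48*x - 64 = (x - 4)^3

Eigenvalues and multiplicities (the geometric multiplicity of λ is n − rank(A − λI), which equals the number of Jordan blocks for λ):
  λ = 4: algebraic multiplicity = 3, geometric multiplicity = 2

Determining the block sizes for each eigenvalue:
  λ = 4: 2 blocks summing to 3 forces exactly one block of size 2 and the rest size 1 → block sizes [2, 1]

Assembling the blocks gives a Jordan form
J =
  [4, 1, 0]
  [0, 4, 0]
  [0, 0, 4]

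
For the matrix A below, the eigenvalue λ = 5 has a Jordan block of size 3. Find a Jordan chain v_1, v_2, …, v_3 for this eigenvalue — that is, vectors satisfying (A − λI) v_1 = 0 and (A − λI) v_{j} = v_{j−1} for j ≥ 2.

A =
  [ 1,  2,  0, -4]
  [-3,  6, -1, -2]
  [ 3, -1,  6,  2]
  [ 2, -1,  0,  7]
A Jordan chain for λ = 5 of length 3:
v_1 = (2, 2, -2, -1)ᵀ
v_2 = (-4, -3, 3, 2)ᵀ
v_3 = (1, 0, 0, 0)ᵀ

Let N = A − (5)·I. We want v_3 with N^3 v_3 = 0 but N^2 v_3 ≠ 0; then v_{j-1} := N · v_j for j = 3, …, 2.

Pick v_3 = (1, 0, 0, 0)ᵀ.
Then v_2 = N · v_3 = (-4, -3, 3, 2)ᵀ.
Then v_1 = N · v_2 = (2, 2, -2, -1)ᵀ.

Sanity check: (A − (5)·I) v_1 = (0, 0, 0, 0)ᵀ = 0. ✓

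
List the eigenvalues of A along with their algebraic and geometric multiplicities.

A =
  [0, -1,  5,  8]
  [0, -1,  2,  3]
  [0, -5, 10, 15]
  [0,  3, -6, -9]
λ = 0: alg = 4, geom = 2

Step 1 — factor the characteristic polynomial to read off the algebraic multiplicities:
  χ_A(x) = x^4

Step 2 — compute geometric multiplicities via the rank-nullity identity g(λ) = n − rank(A − λI):
  rank(A − (0)·I) = 2, so dim ker(A − (0)·I) = n − 2 = 2

Summary:
  λ = 0: algebraic multiplicity = 4, geometric multiplicity = 2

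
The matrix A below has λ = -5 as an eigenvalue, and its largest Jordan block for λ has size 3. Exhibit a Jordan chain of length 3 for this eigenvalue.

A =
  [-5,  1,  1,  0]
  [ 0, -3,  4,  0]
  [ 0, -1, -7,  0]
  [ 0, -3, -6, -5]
A Jordan chain for λ = -5 of length 3:
v_1 = (1, 0, 0, 0)ᵀ
v_2 = (1, 2, -1, -3)ᵀ
v_3 = (0, 1, 0, 0)ᵀ

Let N = A − (-5)·I. We want v_3 with N^3 v_3 = 0 but N^2 v_3 ≠ 0; then v_{j-1} := N · v_j for j = 3, …, 2.

Pick v_3 = (0, 1, 0, 0)ᵀ.
Then v_2 = N · v_3 = (1, 2, -1, -3)ᵀ.
Then v_1 = N · v_2 = (1, 0, 0, 0)ᵀ.

Sanity check: (A − (-5)·I) v_1 = (0, 0, 0, 0)ᵀ = 0. ✓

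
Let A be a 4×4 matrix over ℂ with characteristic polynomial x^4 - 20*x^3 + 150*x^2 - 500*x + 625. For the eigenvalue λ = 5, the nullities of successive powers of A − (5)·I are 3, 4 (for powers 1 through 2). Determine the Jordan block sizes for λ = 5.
Block sizes for λ = 5: [2, 1, 1]

From the dimensions of kernels of powers, the number of Jordan blocks of size at least j is d_j − d_{j−1} where d_j = dim ker(N^j) (with d_0 = 0). Computing the differences gives [3, 1].
The number of blocks of size exactly k is (#blocks of size ≥ k) − (#blocks of size ≥ k + 1), so the partition is: 2 block(s) of size 1, 1 block(s) of size 2.
In nonincreasing order the block sizes are [2, 1, 1].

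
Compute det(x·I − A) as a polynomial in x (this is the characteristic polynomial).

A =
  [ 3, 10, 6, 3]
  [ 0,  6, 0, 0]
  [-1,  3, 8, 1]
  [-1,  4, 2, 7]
x^4 - 24*x^3 + 216*x^2 - 864*x + 1296

Expanding det(x·I − A) (e.g. by cofactor expansion or by noting that A is similar to its Jordan form J, which has the same characteristic polynomial as A) gives
  χ_A(x) = x^4 - 24*x^3 + 216*x^2 - 864*x + 1296
which factors as (x - 6)^4. The eigenvalues (with algebraic multiplicities) are λ = 6 with multiplicity 4.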